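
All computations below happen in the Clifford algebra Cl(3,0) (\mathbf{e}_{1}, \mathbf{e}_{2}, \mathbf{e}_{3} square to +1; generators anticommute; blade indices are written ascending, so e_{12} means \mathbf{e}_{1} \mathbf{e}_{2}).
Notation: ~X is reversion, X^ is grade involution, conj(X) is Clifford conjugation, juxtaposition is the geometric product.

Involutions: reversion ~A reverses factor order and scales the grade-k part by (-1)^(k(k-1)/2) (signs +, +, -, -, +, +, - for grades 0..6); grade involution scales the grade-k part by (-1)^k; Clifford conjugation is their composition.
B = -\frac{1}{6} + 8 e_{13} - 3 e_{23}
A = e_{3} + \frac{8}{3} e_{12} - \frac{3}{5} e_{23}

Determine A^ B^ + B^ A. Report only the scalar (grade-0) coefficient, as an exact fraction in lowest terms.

first term: -\frac{9}{5} + 8 e_{1} - 3 e_{2} + \frac{1}{6} e_{3} - \frac{236}{45} e_{12} - 8 e_{13} - \frac{637}{30} e_{23}
second term: -\frac{9}{5} + 8 e_{1} - 3 e_{2} - \frac{1}{6} e_{3} + \frac{196}{45} e_{12} + 8 e_{13} + \frac{643}{30} e_{23}
Answer: -\frac{18}{5}


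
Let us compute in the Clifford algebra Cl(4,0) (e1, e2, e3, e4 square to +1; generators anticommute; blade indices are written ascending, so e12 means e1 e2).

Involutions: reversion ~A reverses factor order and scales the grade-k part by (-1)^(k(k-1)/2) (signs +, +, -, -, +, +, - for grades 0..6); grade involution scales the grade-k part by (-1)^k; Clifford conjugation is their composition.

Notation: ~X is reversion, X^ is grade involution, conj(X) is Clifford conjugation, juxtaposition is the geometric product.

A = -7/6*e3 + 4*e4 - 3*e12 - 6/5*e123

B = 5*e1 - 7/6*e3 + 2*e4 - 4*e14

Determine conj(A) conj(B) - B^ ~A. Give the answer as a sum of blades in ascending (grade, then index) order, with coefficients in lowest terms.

first term: 337/36 + 16*e1 + 15*e2 - 7/5*e12 + 35/6*e13 - 20*e14 + 6*e23 - 12*e24 + 7/3*e34 + 7/2*e123 - 6*e124 - 14/3*e134 - 24/5*e234 + 12/5*e1234
second term: -337/36 - 16*e1 - 15*e2 + 7/5*e12 + 35/6*e13 - 20*e14 - 6*e23 - 12*e24 + 7/3*e34 + 7/2*e123 - 6*e124 - 14/3*e134 + 24/5*e234 + 12/5*e1234
Answer: 337/18 + 32*e1 + 30*e2 - 14/5*e12 + 12*e23 - 48/5*e234


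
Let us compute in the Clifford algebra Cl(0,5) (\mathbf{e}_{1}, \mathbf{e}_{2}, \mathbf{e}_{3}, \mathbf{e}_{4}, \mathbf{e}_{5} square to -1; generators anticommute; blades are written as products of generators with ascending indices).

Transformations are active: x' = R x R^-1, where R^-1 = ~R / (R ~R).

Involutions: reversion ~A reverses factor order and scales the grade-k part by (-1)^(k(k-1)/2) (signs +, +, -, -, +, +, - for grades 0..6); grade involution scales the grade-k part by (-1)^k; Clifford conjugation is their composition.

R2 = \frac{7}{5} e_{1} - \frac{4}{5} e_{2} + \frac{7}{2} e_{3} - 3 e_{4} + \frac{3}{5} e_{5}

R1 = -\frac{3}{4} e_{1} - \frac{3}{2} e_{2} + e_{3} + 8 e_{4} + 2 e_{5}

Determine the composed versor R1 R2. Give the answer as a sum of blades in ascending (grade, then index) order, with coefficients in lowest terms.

Distribute over the terms of R1 (each basis-blade product reordered to ascending indices, repeated generators contracted through their squares):
(-\frac{3}{4} e_{1}) R2 = \frac{21}{20} + \frac{3}{5} e_{1} e_{2} - \frac{21}{8} e_{1} e_{3} + \frac{9}{4} e_{1} e_{4} - \frac{9}{20} e_{1} e_{5}
(-\frac{3}{2} e_{2}) R2 = -\frac{6}{5} + \frac{21}{10} e_{1} e_{2} - \frac{21}{4} e_{2} e_{3} + \frac{9}{2} e_{2} e_{4} - \frac{9}{10} e_{2} e_{5}
(e_{3}) R2 = -\frac{7}{2} - \frac{7}{5} e_{1} e_{3} + \frac{4}{5} e_{2} e_{3} - 3 e_{3} e_{4} + \frac{3}{5} e_{3} e_{5}
(8 e_{4}) R2 = 24 - \frac{56}{5} e_{1} e_{4} + \frac{32}{5} e_{2} e_{4} - 28 e_{3} e_{4} + \frac{24}{5} e_{4} e_{5}
(2 e_{5}) R2 = -\frac{6}{5} - \frac{14}{5} e_{1} e_{5} + \frac{8}{5} e_{2} e_{5} - 7 e_{3} e_{5} + 6 e_{4} e_{5}
Summing the partial products and collecting blades:
Answer: \frac{383}{20} + \frac{27}{10} e_{1} e_{2} - \frac{161}{40} e_{1} e_{3} - \frac{179}{20} e_{1} e_{4} - \frac{13}{4} e_{1} e_{5} - \frac{89}{20} e_{2} e_{3} + \frac{109}{10} e_{2} e_{4} + \frac{7}{10} e_{2} e_{5} - 31 e_{3} e_{4} - \frac{32}{5} e_{3} e_{5} + \frac{54}{5} e_{4} e_{5}


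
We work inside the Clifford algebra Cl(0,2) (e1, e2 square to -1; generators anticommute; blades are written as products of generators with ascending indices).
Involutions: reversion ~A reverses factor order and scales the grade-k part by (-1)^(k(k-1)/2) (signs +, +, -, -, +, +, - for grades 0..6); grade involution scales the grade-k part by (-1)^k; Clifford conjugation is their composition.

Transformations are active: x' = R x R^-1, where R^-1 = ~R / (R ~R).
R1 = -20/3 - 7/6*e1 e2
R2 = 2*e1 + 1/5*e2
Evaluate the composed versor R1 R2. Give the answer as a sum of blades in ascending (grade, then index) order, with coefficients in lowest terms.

Distribute over the terms of R1 (each basis-blade product reordered to ascending indices, repeated generators contracted through their squares):
(-20/3) R2 = -40/3*e1 - 4/3*e2
(-7/6*e1 e2) R2 = 7/30*e1 - 7/3*e2
Summing the partial products and collecting blades:
Answer: -131/10*e1 - 11/3*e2


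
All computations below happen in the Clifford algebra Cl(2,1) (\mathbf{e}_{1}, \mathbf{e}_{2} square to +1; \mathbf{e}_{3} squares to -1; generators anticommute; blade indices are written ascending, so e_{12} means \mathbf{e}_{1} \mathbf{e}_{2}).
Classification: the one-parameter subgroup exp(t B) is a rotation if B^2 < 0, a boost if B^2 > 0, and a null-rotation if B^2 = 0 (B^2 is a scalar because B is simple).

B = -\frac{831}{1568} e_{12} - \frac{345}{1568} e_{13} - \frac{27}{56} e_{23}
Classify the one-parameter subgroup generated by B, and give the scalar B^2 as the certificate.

B^2 term by term: the squares give (-\frac{831}{1568})^2*(e_{12})^2 + (-\frac{345}{1568})^2*(e_{13})^2 + (-\frac{27}{56})^2*(e_{23})^2 = \frac{690561}{2458624}*(-1) + \frac{119025}{2458624}*(+1) + \frac{729}{3136}*(+1) = 0 (each basis 2-blade squares to minus the product of its generators' squares); cross terms between blades sharing an index anticommute and cancel. So B^2 = 0.
Answer: null-rotation, certificate B^2 = 0. Check the certificate: B^2 = 0, and that sign is decisive whatever form B takes.


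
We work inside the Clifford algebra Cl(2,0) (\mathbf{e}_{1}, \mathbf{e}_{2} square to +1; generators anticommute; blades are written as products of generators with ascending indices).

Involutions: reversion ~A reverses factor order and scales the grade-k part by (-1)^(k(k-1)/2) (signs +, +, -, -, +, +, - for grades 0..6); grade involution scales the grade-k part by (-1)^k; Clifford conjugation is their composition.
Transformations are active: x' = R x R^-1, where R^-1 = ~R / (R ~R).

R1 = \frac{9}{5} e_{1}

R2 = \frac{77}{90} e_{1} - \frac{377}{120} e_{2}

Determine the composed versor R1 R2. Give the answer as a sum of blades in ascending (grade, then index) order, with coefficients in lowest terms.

Distribute over the terms of R1 (each basis-blade product reordered to ascending indices, repeated generators contracted through their squares):
(\frac{9}{5} e_{1}) R2 = \frac{77}{50} - \frac{1131}{200} e_{1} e_{2}
Answer: \frac{77}{50} - \frac{1131}{200} e_{1} e_{2}


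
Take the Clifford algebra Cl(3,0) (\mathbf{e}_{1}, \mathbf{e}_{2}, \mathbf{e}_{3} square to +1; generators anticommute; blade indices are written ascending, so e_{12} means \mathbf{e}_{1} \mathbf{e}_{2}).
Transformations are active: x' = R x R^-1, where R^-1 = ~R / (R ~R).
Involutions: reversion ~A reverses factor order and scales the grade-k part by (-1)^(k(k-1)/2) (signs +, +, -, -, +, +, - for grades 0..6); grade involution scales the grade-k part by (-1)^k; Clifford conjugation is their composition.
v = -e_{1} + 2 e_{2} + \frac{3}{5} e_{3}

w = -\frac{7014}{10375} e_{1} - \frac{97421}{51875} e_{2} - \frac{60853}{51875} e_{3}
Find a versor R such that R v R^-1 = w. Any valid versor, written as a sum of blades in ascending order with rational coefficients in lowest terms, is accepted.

Take R = v + w = -\frac{17389}{10375} e_{1} + \frac{6329}{51875} e_{2} - \frac{29728}{51875} e_{3}. Because q(v) = q(w) = \frac{134}{25}, conjugation by R sends v exactly to w.
Answer: -\frac{17389}{10375} e_{1} + \frac{6329}{51875} e_{2} - \frac{29728}{51875} e_{3}


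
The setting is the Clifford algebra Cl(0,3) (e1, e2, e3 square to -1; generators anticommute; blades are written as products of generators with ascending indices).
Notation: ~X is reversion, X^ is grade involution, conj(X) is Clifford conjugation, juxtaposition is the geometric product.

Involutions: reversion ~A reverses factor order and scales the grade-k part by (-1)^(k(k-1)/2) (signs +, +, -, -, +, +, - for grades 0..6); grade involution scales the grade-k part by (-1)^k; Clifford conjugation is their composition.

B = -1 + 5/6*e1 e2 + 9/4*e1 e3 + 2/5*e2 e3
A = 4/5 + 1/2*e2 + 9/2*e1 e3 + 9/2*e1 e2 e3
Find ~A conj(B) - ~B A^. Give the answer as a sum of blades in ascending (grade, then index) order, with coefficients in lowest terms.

first term: -437/40 - 133/60*e1 + 77/8*e2 - 71/20*e3 + 17/15*e1 e2 + 27/10*e1 e3 - 407/100*e2 e3 + 45/8*e1 e2 e3
second term: 373/40 - 133/60*e1 + 85/8*e2 - 71/20*e3 + 17/15*e1 e2 - 63/10*e1 e3 - 407/100*e2 e3 + 27/8*e1 e2 e3
Answer: -81/4 - e2 + 9*e1 e3 + 9/4*e1 e2 e3


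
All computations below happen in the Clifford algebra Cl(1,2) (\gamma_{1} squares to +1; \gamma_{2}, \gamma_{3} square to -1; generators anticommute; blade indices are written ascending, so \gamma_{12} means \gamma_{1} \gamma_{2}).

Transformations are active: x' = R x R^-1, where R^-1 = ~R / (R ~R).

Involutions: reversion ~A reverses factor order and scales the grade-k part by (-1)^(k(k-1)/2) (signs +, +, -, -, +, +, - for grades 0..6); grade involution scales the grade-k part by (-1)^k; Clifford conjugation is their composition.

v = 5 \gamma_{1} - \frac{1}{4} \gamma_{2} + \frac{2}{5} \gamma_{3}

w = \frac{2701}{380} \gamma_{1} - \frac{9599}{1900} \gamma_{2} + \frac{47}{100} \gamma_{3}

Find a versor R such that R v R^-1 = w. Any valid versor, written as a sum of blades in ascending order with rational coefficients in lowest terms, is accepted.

Why this works: both vectors square to \frac{9911}{400}, so q(v) = q(w) and R = v + w = \frac{4601}{380} \gamma_{1} - \frac{5037}{950} \gamma_{2} + \frac{87}{100} \gamma_{3} carries v to w — its own direction survives, the complement (v - w)/2 flips.
Answer: \frac{4601}{380} \gamma_{1} - \frac{5037}{950} \gamma_{2} + \frac{87}{100} \gamma_{3}


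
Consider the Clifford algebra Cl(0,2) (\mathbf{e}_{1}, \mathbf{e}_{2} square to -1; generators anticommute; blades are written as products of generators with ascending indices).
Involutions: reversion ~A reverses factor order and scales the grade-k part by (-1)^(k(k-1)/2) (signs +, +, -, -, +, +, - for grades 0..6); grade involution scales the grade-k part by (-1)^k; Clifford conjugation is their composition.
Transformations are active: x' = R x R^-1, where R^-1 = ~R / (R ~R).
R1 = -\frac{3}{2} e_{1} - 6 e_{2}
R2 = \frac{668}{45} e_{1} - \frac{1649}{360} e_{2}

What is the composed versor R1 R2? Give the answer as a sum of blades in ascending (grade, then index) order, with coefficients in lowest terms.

Distribute over the terms of R1 (each basis-blade product reordered to ascending indices, repeated generators contracted through their squares):
(-\frac{3}{2} e_{1}) R2 = \frac{334}{15} + \frac{1649}{240} e_{1} e_{2}
(-6 e_{2}) R2 = -\frac{1649}{60} + \frac{1336}{15} e_{1} e_{2}
Summing the partial products and collecting blades:
Answer: -\frac{313}{60} + \frac{1535}{16} e_{1} e_{2}


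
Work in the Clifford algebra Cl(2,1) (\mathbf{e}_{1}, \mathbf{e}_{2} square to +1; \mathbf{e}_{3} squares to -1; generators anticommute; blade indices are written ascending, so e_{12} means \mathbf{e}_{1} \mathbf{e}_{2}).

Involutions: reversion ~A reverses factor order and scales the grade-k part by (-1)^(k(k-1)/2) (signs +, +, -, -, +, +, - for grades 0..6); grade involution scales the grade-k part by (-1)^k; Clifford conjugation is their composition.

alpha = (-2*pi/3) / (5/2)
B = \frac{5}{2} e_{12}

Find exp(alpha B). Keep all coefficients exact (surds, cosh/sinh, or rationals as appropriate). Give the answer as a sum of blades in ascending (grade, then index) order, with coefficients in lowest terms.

B^2 = (\frac{5}{2})^2*(e_{12})^2 = \frac{25}{4}*(-1) = -\frac{25}{4} (a basis 2-blade squares to minus the product of its generators' squares).
B^2 = -\frac{25}{4} — circular case — the even/odd split gives cos and sin: l = \frac{5}{2}, alpha*l = - \frac{2 \pi}{3}, so exp(alpha B) = cos(- \frac{2 \pi}{3}) + (sin(- \frac{2 \pi}{3})/(\frac{5}{2}))*B = - \frac{1}{2} + (- \frac{\sqrt{3}}{5})*B.
Answer: - \frac{1}{2} - \frac{\sqrt{3}}{2} e_{12}


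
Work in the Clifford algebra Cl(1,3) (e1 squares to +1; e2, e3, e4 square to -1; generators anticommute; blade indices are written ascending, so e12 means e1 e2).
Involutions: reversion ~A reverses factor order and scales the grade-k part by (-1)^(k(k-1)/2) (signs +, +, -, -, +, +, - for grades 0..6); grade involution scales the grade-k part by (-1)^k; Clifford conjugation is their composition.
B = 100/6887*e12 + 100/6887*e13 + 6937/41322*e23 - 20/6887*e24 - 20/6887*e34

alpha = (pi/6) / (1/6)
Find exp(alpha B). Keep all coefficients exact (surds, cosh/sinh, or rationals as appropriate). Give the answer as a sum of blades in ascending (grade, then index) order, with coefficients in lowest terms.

B^2 term by term: the squares give (100/6887)^2*(e12)^2 + (100/6887)^2*(e13)^2 + (6937/41322)^2*(e23)^2 + (-20/6887)^2*(e24)^2 + (-20/6887)^2*(e34)^2 = 10000/47430769*(+1) + 10000/47430769*(+1) + 48121969/1707507684*(-1) + 400/47430769*(-1) + 400/47430769*(-1) = -1/36 (each basis 2-blade squares to minus the product of its generators' squares); cross terms between blades sharing an index anticommute and cancel; the commuting (index-disjoint) pairs give grade-4 terms 2*c*c'*(blade product), which cancel blade by blade — e1234: -4000/47430769 + 4000/47430769 = 0 — confirming B is simple. So B^2 = -1/36.
B^2 = -1/36 — B^2 < 0, so the exponential closes trigonometrically: l = 1/6, alpha*l = pi/6, so exp(alpha B) = cos(pi/6) + (sin(pi/6)/(1/6))*B = sqrt(3)/2 + (3)*B.
Answer: sqrt(3)/2 + 300/6887*e12 + 300/6887*e13 + 6937/13774*e23 - 60/6887*e24 - 60/6887*e34


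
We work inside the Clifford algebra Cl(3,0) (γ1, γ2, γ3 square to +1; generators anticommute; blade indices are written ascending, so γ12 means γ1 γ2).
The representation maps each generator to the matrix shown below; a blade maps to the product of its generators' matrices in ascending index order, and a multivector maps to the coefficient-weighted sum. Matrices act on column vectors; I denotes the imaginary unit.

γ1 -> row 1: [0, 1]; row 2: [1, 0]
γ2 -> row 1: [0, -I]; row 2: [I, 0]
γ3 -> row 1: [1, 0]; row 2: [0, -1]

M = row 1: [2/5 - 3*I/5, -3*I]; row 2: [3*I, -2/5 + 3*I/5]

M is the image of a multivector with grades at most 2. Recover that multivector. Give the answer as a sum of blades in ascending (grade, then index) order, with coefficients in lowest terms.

Method: 1, rho(γ1), rho(γ2), rho(γ3) form a trace-orthogonal basis of the 2x2 complex matrices (tr(X Y) = 2 if X = Y, else 0), so M = m0*1 + m1*rho(γ1) + m2*rho(γ2) + m3*rho(γ3) with m0 = tr(M)/2 = 0, m1 = tr(M rho(γ1))/2 = 0, m2 = tr(M rho(γ2))/2 = 3, m3 = tr(M rho(γ3))/2 = 2/5 - 3*I/5.
Multiplying table entries, the bivector images are rho(γ12) = I*rho(γ3), rho(γ13) = -I*rho(γ2), rho(γ23) = I*rho(γ1); with real blade coefficients the real parts of m0..m3 are the coefficients of 1, γ1, γ2, γ3 and the imaginary parts give the bivectors (γ23: Im m1, γ13: -Im m2, γ12: Im m3).
Answer: 3*γ2 + 2/5*γ3 - 3/5*γ12


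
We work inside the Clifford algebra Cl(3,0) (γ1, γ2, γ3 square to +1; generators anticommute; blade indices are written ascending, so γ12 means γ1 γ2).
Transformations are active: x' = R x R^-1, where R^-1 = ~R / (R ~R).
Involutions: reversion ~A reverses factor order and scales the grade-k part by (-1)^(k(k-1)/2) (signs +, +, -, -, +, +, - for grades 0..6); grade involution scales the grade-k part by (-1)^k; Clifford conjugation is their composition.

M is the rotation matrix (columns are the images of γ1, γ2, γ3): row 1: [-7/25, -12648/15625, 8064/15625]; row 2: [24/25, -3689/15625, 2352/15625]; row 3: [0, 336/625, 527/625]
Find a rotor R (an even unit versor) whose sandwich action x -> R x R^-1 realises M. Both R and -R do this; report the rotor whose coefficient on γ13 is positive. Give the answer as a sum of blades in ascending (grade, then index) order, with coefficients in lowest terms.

Method: write R = a + b12*γ12 + b13*γ13 + b23*γ23 with a^2 + b12^2 + b13^2 + b23^2 = 1 (so R^-1 = ~R). Expanding the columns R e_j ~R gives tr M = 4a^2 - 1 and, from the antisymmetric part, M21 - M12 = -4a*b12, M13 - M31 = 4a*b13, M32 - M23 = -4a*b23.
Here tr M = 5111/15625, so a^2 = (1 + tr M)/4 = 5184/15625 and a = ±72/125. Taking a = 72/125: M21 - M12 = 27648/15625, M13 - M31 = 8064/15625, M32 - M23 = 6048/15625, giving b12 = -96/125, b13 = 28/125, b23 = -21/125, i.e. R = 72/125 - 96/125*γ12 + 28/125*γ13 - 21/125*γ23.
Its γ13 coefficient is already positive.
Answer: 72/125 - 96/125*γ12 + 28/125*γ13 - 21/125*γ23. Key observation: the double cover Spin(3) -> SO(3) sends R and -R to the same matrix (trace 5111/15625 here), so the stated sign of the γ13 coefficient is what selects one sheet.


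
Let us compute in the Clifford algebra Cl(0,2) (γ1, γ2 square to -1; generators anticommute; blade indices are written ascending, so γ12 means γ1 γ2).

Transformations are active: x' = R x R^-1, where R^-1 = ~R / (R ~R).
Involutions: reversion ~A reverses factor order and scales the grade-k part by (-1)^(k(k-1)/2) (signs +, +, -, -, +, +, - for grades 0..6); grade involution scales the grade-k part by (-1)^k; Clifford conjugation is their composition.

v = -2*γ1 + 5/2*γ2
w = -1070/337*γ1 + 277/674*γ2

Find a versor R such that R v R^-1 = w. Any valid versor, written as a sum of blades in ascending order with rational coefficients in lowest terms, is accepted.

Key observation: q(v) = q(w) = -41/4 (sandwiches preserve the norm), so R = v + w = -1744/337*γ1 + 981/337*γ2 works whenever it is invertible — the component of v along it is kept and (v - w)/2 reverses, sending v to w.
Answer: -1744/337*γ1 + 981/337*γ2


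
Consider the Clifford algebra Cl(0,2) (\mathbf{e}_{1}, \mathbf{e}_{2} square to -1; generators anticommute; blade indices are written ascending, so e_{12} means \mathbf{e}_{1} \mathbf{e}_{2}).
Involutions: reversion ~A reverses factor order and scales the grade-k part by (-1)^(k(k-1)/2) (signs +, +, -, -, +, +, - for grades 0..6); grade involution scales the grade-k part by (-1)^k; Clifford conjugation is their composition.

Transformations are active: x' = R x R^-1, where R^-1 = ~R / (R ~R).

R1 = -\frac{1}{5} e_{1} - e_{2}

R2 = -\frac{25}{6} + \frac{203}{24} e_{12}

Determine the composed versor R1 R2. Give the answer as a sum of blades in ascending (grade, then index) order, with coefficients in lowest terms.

Distribute over the terms of R1 (each basis-blade product reordered to ascending indices, repeated generators contracted through their squares):
(-\frac{1}{5} e_{1}) R2 = \frac{5}{6} e_{1} + \frac{203}{120} e_{2}
(-e_{2}) R2 = -\frac{203}{24} e_{1} + \frac{25}{6} e_{2}
Summing the partial products and collecting blades:
Answer: -\frac{61}{8} e_{1} + \frac{703}{120} e_{2}


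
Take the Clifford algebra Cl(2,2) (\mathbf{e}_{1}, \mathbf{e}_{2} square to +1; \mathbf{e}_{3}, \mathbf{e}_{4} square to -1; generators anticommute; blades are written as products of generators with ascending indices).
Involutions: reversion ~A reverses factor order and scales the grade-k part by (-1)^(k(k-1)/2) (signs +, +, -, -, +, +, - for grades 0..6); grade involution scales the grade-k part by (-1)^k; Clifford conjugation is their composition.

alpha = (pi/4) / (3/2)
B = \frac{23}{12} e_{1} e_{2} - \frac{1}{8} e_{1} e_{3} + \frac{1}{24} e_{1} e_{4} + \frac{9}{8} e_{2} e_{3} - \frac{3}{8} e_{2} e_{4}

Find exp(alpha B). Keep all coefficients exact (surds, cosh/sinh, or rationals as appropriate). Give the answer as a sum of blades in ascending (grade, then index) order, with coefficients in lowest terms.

B^2 term by term: the squares give (\frac{23}{12})^2*(e_{1} e_{2})^2 + (-\frac{1}{8})^2*(e_{1} e_{3})^2 + (\frac{1}{24})^2*(e_{1} e_{4})^2 + (\frac{9}{8})^2*(e_{2} e_{3})^2 + (-\frac{3}{8})^2*(e_{2} e_{4})^2 = \frac{529}{144}*(-1) + \frac{1}{64}*(+1) + \frac{1}{576}*(+1) + \frac{81}{64}*(+1) + \frac{9}{64}*(+1) = -\frac{9}{4} (each basis 2-blade squares to minus the product of its generators' squares); cross terms between blades sharing an index anticommute and cancel; the commuting (index-disjoint) pairs give grade-4 terms 2*c*c'*(blade product), which cancel blade by blade — e_{1} e_{2} e_{3} e_{4}: -\frac{3}{32} + \frac{3}{32} = 0 — confirming B is simple. So B^2 = -\frac{9}{4}.
B^2 = -\frac{9}{4} — the negative square puts this in the circular regime; l = \frac{3}{2}, alpha*l = \frac{\pi}{4}, so exp(alpha B) = cos(\frac{\pi}{4}) + (sin(\frac{\pi}{4})/(\frac{3}{2}))*B = \frac{\sqrt{2}}{2} + (\frac{\sqrt{2}}{3})*B.
Answer: \frac{\sqrt{2}}{2} + \frac{23 \sqrt{2}}{36} e_{1} e_{2} - \frac{\sqrt{2}}{24} e_{1} e_{3} + \frac{\sqrt{2}}{72} e_{1} e_{4} + \frac{3 \sqrt{2}}{8} e_{2} e_{3} - \frac{\sqrt{2}}{8} e_{2} e_{4}


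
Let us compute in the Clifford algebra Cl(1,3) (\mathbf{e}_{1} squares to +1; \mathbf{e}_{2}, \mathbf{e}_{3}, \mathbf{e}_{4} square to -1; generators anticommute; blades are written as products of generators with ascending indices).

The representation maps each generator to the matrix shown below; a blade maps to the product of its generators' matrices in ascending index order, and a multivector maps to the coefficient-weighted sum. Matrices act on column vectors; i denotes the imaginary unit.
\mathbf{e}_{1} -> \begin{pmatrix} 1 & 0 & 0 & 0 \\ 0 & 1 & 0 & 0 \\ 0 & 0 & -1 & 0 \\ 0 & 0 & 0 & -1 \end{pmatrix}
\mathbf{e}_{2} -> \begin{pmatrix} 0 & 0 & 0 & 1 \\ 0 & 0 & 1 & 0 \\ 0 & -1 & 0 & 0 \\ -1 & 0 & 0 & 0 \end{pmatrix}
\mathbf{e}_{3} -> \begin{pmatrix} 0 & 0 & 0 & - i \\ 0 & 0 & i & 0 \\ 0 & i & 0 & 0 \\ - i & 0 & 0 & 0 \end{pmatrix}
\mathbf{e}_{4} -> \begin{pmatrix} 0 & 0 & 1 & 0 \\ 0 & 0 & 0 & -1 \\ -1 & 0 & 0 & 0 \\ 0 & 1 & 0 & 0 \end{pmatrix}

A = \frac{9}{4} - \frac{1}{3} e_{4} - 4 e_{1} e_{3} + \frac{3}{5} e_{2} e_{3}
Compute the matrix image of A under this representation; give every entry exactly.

Bivector images (products of the table entries): rho(e_{1} e_{3}) = rho(\mathbf{e}_{1})rho(\mathbf{e}_{3}) = \begin{pmatrix} 0 & 0 & 0 & - i \\ 0 & 0 & i & 0 \\ 0 & - i & 0 & 0 \\ i & 0 & 0 & 0 \end{pmatrix}; rho(e_{2} e_{3}) = rho(\mathbf{e}_{2})rho(\mathbf{e}_{3}) = \begin{pmatrix} - i & 0 & 0 & 0 \\ 0 & i & 0 & 0 \\ 0 & 0 & - i & 0 \\ 0 & 0 & 0 & i \end{pmatrix}.
M = (\frac{9}{4})*1 + (-\frac{1}{3})*rho(e_{4}) + (-4)*rho(e_{1} e_{3}) + (\frac{3}{5})*rho(e_{2} e_{3}), summed entrywise (1 is the identity matrix):
Answer: \begin{pmatrix} \frac{9}{4} - \frac{3 i}{5} & 0 & - \frac{1}{3} & 4 i \\ 0 & \frac{9}{4} + \frac{3 i}{5} & - 4 i & \frac{1}{3} \\ \frac{1}{3} & 4 i & \frac{9}{4} - \frac{3 i}{5} & 0 \\ - 4 i & - \frac{1}{3} & 0 & \frac{9}{4} + \frac{3 i}{5} \end{pmatrix}


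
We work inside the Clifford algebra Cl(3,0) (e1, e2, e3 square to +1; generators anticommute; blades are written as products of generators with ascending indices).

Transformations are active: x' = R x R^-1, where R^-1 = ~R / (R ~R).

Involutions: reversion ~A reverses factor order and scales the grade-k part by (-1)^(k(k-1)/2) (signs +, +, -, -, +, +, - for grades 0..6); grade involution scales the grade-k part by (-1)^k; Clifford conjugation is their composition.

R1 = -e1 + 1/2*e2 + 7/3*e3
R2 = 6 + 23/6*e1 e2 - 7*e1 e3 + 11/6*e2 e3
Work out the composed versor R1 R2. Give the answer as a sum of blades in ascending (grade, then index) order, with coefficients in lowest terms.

Distribute over the terms of R1 (each basis-blade product reordered to ascending indices, repeated generators contracted through their squares):
(-e1) R2 = -6*e1 - 23/6*e2 + 7*e3 - 11/6*e1 e2 e3
(1/2*e2) R2 = -23/12*e1 + 3*e2 + 11/12*e3 + 7/2*e1 e2 e3
(7/3*e3) R2 = 49/3*e1 - 77/18*e2 + 14*e3 + 161/18*e1 e2 e3
Summing the partial products and collecting blades:
Answer: 101/12*e1 - 46/9*e2 + 263/12*e3 + 191/18*e1 e2 e3


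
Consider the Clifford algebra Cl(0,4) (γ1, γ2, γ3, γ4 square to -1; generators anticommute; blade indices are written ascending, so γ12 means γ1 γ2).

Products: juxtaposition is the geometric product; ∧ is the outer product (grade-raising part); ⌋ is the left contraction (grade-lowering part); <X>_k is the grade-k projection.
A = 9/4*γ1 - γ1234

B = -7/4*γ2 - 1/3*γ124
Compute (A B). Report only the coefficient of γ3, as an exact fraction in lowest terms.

step 1: 1/3*γ3 - 63/16*γ12 + 3/4*γ24 - 7/4*γ134
Answer: 1/3


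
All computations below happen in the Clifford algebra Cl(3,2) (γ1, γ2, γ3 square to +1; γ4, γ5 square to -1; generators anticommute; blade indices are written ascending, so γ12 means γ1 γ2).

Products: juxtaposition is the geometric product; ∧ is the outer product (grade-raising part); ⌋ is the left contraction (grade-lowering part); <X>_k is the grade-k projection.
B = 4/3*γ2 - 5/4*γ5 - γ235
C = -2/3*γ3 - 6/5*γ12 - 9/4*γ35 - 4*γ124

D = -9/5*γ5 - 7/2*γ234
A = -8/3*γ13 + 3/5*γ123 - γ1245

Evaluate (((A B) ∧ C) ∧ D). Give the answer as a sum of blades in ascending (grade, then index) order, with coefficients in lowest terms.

step 1: -4/5*γ13 + 3/5*γ15 + 32/9*γ123 - 5/4*γ124 - 8/3*γ125 - γ134 + 10/3*γ135 - 4/3*γ145 - 3/4*γ1235
step 2: 2/5*γ135 - 5/6*γ1234 - 16/9*γ1235 + 8/9*γ1345 - 45/16*γ12345
step 3: 3/2*γ12345
Answer: 3/2*γ12345


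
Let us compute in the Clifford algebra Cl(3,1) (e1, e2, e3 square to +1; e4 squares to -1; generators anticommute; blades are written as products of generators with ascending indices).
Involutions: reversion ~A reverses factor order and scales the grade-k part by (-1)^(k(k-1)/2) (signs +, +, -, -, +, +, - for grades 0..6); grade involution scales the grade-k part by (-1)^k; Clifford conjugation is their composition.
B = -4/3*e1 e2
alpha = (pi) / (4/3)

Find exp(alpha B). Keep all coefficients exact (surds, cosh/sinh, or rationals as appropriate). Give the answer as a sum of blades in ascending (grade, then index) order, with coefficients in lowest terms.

B^2 = (-4/3)^2*(e1 e2)^2 = 16/9*(-1) = -16/9 (a basis 2-blade squares to minus the product of its generators' squares).
B^2 = -16/9 — circular case — the even/odd split gives cos and sin: l = 4/3, alpha*l = pi, so exp(alpha B) = cos(pi) + (sin(pi)/(4/3))*B = -1 + (0)*B.
Answer: -1


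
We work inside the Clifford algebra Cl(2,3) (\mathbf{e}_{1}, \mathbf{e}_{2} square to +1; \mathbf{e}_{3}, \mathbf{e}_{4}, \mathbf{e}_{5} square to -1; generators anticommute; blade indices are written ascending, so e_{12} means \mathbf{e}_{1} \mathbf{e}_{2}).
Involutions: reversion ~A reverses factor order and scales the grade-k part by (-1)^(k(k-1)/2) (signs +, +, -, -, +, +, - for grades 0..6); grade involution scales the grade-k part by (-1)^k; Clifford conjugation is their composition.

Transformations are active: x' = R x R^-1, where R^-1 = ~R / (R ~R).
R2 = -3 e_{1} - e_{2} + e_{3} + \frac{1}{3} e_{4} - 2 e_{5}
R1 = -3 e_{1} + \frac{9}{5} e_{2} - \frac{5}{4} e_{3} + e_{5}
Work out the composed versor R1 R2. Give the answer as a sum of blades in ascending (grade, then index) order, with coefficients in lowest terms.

Distribute over the terms of R1 (each basis-blade product reordered to ascending indices, repeated generators contracted through their squares):
(-3 e_{1}) R2 = 9 + 3 e_{12} - 3 e_{13} - e_{14} + 6 e_{15}
(\frac{9}{5} e_{2}) R2 = -\frac{9}{5} + \frac{27}{5} e_{12} + \frac{9}{5} e_{23} + \frac{3}{5} e_{24} - \frac{18}{5} e_{25}
(-\frac{5}{4} e_{3}) R2 = \frac{5}{4} - \frac{15}{4} e_{13} - \frac{5}{4} e_{23} - \frac{5}{12} e_{34} + \frac{5}{2} e_{35}
(e_{5}) R2 = 2 + 3 e_{15} + e_{25} - e_{35} - \frac{1}{3} e_{45}
Summing the partial products and collecting blades:
Answer: \frac{209}{20} + \frac{42}{5} e_{12} - \frac{27}{4} e_{13} - e_{14} + 9 e_{15} + \frac{11}{20} e_{23} + \frac{3}{5} e_{24} - \frac{13}{5} e_{25} - \frac{5}{12} e_{34} + \frac{3}{2} e_{35} - \frac{1}{3} e_{45}


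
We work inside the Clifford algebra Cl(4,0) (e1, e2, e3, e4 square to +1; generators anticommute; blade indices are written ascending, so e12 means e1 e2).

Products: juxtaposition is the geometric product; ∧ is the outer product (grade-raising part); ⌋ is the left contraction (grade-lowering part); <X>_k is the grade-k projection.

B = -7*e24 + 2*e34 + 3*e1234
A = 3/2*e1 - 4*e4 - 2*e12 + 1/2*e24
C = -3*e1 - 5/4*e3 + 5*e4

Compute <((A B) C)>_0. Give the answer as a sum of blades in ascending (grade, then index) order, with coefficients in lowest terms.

step 1: 7/2 - 28*e2 + 8*e3 + 3/2*e13 + 14*e14 - e23 + 6*e34 + 12*e123 - 21/2*e124 + 3*e134 + 9/2*e234 - 4*e1234
step 2: -10 + 461/8*e1 + 5/4*e2 + 241/8*e3 + 67*e4 - 303/2*e12 + 39*e13 + 15/4*e14 + 43/2*e23 - 823/8*e24 + 31*e34 - 17*e123 - 5*e124 + 7*e134 - 17*e234 + 483/8*e1234
step 3: -10
Answer: -10


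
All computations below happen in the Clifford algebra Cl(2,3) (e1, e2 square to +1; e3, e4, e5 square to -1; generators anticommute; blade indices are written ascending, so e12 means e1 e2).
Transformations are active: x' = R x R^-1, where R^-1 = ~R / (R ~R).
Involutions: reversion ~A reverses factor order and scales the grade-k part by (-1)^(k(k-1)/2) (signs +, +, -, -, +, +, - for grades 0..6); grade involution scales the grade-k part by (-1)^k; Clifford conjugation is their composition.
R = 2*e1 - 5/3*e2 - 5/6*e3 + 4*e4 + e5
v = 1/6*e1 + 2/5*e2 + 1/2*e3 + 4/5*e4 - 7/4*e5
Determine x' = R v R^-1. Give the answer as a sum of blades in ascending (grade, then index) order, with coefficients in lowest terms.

~R = 2*e1 - 5/3*e2 - 5/6*e3 + 4*e4 + e5, and R ~R = -131/12, so R^-1 = ~R / (-131/12).
R v = -41/30 + 97/90*e12 + 41/36*e13 + 14/15*e14 - 11/3*e15 - 1/2*e23 - 44/15*e24 + 151/60*e25 - 8/3*e34 + 23/24*e35 - 39/5*e45
Answer: 1313/3930*e1 - 1606/1965*e2 - 557/786*e3 + 132/655*e4 + 5241/2620*e5


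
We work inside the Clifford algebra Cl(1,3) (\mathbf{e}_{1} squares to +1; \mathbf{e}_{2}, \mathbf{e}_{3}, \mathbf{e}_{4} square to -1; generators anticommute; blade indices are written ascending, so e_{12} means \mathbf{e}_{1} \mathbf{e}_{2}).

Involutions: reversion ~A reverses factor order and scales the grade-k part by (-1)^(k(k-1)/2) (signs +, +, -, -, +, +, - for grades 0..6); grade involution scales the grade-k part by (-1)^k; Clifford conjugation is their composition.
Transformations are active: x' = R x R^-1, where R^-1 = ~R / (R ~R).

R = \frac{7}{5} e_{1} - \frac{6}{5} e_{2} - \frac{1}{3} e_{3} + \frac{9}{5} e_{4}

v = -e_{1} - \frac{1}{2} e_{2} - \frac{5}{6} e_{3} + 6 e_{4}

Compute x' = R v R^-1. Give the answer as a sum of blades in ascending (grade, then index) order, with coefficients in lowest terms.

~R = \frac{7}{5} e_{1} - \frac{6}{5} e_{2} - \frac{1}{3} e_{3} + \frac{9}{5} e_{4}, and R ~R = -\frac{637}{225}, so R^-1 = ~R / (-\frac{637}{225}).
R v = -\frac{1177}{90} - \frac{19}{10} e_{12} - \frac{3}{2} e_{13} + \frac{51}{5} e_{14} + \frac{5}{6} e_{23} - \frac{63}{10} e_{24} - \frac{1}{2} e_{34}
Answer: \frac{1268}{91} e_{1} - \frac{13487}{1274} e_{2} - \frac{8585}{3822} e_{3} + \frac{6771}{637} e_{4}


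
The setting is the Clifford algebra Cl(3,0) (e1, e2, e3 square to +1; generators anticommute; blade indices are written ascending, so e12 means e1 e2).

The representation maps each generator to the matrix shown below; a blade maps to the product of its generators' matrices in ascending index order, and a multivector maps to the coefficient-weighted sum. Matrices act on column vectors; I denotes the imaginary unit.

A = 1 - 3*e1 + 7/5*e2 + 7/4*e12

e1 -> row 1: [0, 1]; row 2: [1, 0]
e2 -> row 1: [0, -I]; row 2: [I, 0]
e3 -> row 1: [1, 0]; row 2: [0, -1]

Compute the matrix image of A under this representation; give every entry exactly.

Bivector images (products of the table entries): rho(e12) = rho(e1)rho(e2) = row 1: [I, 0]; row 2: [0, -I].
M = (1)*1 + (-3)*rho(e1) + (7/5)*rho(e2) + (7/4)*rho(e12), summed entrywise (1 is the identity matrix):
Answer: row 1: [1 + 7*I/4, -3 - 7*I/5]; row 2: [-3 + 7*I/5, 1 - 7*I/4]


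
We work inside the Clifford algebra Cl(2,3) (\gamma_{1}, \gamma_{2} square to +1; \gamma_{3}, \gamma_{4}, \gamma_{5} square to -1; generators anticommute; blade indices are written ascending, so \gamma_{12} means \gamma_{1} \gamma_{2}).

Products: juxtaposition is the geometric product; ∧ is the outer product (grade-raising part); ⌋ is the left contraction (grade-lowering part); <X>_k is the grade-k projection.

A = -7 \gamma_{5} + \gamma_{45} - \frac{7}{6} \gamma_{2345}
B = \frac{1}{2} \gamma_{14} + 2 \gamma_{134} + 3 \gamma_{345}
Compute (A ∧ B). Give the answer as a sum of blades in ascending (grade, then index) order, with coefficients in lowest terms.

step 1: -\frac{7}{2} \gamma_{145} + 14 \gamma_{1345}
Answer: -\frac{7}{2} \gamma_{145} + 14 \gamma_{1345}


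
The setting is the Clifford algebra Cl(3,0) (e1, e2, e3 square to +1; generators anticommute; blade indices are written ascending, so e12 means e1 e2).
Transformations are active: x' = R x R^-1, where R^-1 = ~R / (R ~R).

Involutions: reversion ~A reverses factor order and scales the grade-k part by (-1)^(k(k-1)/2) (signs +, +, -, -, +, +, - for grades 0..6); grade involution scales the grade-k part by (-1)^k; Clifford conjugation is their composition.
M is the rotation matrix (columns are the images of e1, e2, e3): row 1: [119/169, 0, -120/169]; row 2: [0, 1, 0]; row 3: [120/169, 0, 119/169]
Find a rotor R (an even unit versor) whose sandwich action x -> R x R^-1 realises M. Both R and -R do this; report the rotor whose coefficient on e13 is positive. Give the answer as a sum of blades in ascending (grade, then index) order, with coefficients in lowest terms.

Method: write R = a + b12*e12 + b13*e13 + b23*e23 with a^2 + b12^2 + b13^2 + b23^2 = 1 (so R^-1 = ~R). Expanding the columns R e_j ~R gives tr M = 4a^2 - 1 and, from the antisymmetric part, M21 - M12 = -4a*b12, M13 - M31 = 4a*b13, M32 - M23 = -4a*b23.
Here tr M = 407/169, so a^2 = (1 + tr M)/4 = 144/169 and a = ±12/13. Taking a = 12/13: M21 - M12 = 0, M13 - M31 = -240/169, M32 - M23 = 0, giving b12 = 0, b13 = -5/13, b23 = 0, i.e. R = 12/13 - 5/13*e13.
Its e13 coefficient is negative, so report the other preimage -R.
Answer: -12/13 + 5/13*e13. Sheet selection: the two-to-one cover makes ±R indistinguishable at the matrix level (trace 407/169), so uniqueness comes from the required sign on e13.


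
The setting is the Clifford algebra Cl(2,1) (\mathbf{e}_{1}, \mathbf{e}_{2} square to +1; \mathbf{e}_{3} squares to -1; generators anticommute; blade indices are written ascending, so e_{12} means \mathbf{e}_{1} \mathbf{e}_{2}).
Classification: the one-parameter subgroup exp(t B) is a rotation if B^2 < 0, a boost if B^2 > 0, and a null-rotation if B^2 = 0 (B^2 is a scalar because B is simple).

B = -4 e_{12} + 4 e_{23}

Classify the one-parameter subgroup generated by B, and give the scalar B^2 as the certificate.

B^2 term by term: the squares give (-4)^2*(e_{12})^2 + (4)^2*(e_{23})^2 = 16*(-1) + 16*(+1) = 0 (each basis 2-blade squares to minus the product of its generators' squares); cross terms between blades sharing an index anticommute and cancel. So B^2 = 0.
Answer: null-rotation, certificate B^2 = 0. Note: conjugating B changes its blade decomposition but never the scalar B^2 = 0, whose sign settles the classification.


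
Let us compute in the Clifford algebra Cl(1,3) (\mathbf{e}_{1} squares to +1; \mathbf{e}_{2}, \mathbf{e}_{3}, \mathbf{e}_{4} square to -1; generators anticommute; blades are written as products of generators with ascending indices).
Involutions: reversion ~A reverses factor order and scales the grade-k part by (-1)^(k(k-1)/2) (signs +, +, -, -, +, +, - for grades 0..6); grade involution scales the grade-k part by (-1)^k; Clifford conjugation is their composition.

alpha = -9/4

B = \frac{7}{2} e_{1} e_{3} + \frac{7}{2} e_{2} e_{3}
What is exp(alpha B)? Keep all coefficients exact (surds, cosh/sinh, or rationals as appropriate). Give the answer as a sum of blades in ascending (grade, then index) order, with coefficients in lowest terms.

B^2 term by term: the squares give (\frac{7}{2})^2*(e_{1} e_{3})^2 + (\frac{7}{2})^2*(e_{2} e_{3})^2 = \frac{49}{4}*(+1) + \frac{49}{4}*(-1) = 0 (each basis 2-blade squares to minus the product of its generators' squares); cross terms between blades sharing an index anticommute and cancel. So B^2 = 0.
B^2 = 0, so the series truncates immediately: exp(alpha B) = 1 + alpha B (parabolic case).
Answer: 1 - \frac{63}{8} e_{1} e_{3} - \frac{63}{8} e_{2} e_{3}


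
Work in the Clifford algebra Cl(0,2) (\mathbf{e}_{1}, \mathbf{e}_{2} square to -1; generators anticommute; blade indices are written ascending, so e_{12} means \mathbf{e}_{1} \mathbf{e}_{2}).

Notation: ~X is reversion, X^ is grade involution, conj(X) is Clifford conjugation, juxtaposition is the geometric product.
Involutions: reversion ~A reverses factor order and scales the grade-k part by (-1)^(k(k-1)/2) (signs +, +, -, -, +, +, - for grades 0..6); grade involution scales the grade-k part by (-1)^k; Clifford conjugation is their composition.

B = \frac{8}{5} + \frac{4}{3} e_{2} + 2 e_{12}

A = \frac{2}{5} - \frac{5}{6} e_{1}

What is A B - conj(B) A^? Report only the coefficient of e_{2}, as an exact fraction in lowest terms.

first term: \frac{16}{25} - \frac{4}{3} e_{1} + \frac{11}{5} e_{2} - \frac{14}{45} e_{12}
second term: \frac{16}{25} + \frac{4}{3} e_{1} - \frac{11}{5} e_{2} + \frac{14}{45} e_{12}
Answer: \frac{22}{5}


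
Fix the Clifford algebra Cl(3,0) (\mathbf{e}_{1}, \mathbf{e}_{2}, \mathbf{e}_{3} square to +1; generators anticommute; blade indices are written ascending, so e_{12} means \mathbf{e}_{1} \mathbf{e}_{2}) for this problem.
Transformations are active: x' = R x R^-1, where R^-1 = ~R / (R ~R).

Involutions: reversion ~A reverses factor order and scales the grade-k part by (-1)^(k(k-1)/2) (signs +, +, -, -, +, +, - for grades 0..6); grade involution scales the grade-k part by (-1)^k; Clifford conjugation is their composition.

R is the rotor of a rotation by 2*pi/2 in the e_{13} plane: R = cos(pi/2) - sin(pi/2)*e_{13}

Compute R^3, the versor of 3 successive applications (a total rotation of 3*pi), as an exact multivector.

The rotor phase is half the rotation angle and phases add under composition, so 3 steps in the e_{13} plane accumulate phase 3*(pi/2) = \frac{3 \pi}{2}: R^3 = cos(\frac{3 \pi}{2}) - sin(\frac{3 \pi}{2})*e_{13}.
cos(\frac{3 \pi}{2}) = 0 and sin(\frac{3 \pi}{2}) = -1, so R^3 = e_{13}. The net rotation is 1*pi (after discarding 1 full turn, each of which contributes a factor -1 to the rotor); the rotor keeps the half-angle phase exactly.
Answer: e_{13}


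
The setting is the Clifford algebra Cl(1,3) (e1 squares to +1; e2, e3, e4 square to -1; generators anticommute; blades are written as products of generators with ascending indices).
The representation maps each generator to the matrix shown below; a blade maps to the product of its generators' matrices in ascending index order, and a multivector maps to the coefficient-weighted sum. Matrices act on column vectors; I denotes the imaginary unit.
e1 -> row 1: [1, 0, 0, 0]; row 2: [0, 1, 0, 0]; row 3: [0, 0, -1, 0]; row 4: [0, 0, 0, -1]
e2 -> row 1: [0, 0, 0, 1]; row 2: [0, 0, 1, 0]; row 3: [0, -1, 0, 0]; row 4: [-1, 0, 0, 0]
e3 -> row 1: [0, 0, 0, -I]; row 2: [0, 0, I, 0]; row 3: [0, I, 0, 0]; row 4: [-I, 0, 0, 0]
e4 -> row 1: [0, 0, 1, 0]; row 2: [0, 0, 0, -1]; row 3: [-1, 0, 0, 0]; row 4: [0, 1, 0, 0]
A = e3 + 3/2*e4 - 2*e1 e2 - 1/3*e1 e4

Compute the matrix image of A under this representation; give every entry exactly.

Bivector images (products of the table entries): rho(e1 e2) = rho(e1)rho(e2) = row 1: [0, 0, 0, 1]; row 2: [0, 0, 1, 0]; row 3: [0, 1, 0, 0]; row 4: [1, 0, 0, 0]; rho(e1 e4) = rho(e1)rho(e4) = row 1: [0, 0, 1, 0]; row 2: [0, 0, 0, -1]; row 3: [1, 0, 0, 0]; row 4: [0, -1, 0, 0].
M = (1)*rho(e3) + (3/2)*rho(e4) + (-2)*rho(e1 e2) + (-1/3)*rho(e1 e4), summed entrywise:
Answer: row 1: [0, 0, 7/6, -2 - I]; row 2: [0, 0, -2 + I, -7/6]; row 3: [-11/6, -2 + I, 0, 0]; row 4: [-2 - I, 11/6, 0, 0]
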